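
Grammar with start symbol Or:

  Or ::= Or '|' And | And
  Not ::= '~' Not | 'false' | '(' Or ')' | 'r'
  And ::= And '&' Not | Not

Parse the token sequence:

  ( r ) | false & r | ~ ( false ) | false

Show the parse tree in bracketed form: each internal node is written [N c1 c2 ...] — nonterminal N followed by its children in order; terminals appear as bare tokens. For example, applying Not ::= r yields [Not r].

Or
Or | And
Or | And | And
Or | And | And | And
And | And | And | And
Not | And | And | And
( Or ) | And | And | And
( And ) | And | And | And
( Not ) | And | And | And
( r ) | And | And | And
( r ) | And & Not | And | And
( r ) | Not & Not | And | And
( r ) | false & Not | And | And
( r ) | false & r | And | And
( r ) | false & r | Not | And
( r ) | false & r | ~ Not | And
( r ) | false & r | ~ ( Or ) | And
( r ) | false & r | ~ ( And ) | And
( r ) | false & r | ~ ( Not ) | And
( r ) | false & r | ~ ( false ) | And
( r ) | false & r | ~ ( false ) | Not
( r ) | false & r | ~ ( false ) | false

[Or [Or [Or [Or [And [Not ( [Or [And [Not r]]] )]]] | [And [And [Not false]] & [Not r]]] | [And [Not ~ [Not ( [Or [And [Not false]]] )]]]] | [And [Not false]]]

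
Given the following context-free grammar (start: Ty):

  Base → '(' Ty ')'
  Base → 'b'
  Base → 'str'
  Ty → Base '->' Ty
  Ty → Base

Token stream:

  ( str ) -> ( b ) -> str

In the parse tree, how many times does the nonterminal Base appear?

5

[Ty [Base ( [Ty [Base str]] )] -> [Ty [Base ( [Ty [Base b]] )] -> [Ty [Base str]]]]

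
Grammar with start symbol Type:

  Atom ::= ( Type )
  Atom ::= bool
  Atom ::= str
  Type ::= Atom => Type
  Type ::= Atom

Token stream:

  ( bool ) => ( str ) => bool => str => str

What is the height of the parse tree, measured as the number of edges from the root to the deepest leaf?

6

[Type [Atom ( [Type [Atom bool]] )] => [Type [Atom ( [Type [Atom str]] )] => [Type [Atom bool] => [Type [Atom str] => [Type [Atom str]]]]]]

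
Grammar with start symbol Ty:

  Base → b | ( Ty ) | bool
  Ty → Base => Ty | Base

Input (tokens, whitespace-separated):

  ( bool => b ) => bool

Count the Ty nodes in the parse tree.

4

[Ty [Base ( [Ty [Base bool] => [Ty [Base b]]] )] => [Ty [Base bool]]]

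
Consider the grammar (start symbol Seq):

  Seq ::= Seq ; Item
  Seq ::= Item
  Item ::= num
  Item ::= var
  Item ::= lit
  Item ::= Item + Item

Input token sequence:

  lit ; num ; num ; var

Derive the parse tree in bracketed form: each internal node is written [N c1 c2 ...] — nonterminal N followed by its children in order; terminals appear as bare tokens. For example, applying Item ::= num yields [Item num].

Seq
Seq ; Item
Seq ; Item ; Item
Seq ; Item ; Item ; Item
Item ; Item ; Item ; Item
lit ; Item ; Item ; Item
lit ; num ; Item ; Item
lit ; num ; num ; Item
lit ; num ; num ; var

[Seq [Seq [Seq [Seq [Item lit]] ; [Item num]] ; [Item num]] ; [Item var]]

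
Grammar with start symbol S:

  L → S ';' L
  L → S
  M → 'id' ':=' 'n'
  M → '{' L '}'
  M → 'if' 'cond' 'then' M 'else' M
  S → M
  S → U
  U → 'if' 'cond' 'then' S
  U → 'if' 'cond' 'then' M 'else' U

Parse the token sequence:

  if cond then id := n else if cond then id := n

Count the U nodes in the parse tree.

2

[S [U if cond then [M id := n] else [U if cond then [S [M id := n]]]]]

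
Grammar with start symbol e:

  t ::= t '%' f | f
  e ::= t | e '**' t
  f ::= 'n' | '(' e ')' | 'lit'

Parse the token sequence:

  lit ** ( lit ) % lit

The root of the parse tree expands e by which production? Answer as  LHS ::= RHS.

e ::= e '**' t

[e [e [t [f lit]]] ** [t [t [f ( [e [t [f lit]]] )]] % [f lit]]]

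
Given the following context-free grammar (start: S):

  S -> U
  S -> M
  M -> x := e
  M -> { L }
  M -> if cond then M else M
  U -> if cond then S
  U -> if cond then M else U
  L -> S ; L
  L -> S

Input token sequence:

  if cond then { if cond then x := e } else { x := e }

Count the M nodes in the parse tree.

5

[S [M if cond then [M { [L [S [U if cond then [S [M x := e]]]]] }] else [M { [L [S [M x := e]]] }]]]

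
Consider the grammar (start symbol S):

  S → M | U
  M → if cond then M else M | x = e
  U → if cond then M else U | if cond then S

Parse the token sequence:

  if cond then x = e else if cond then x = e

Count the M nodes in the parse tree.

[S [U if cond then [M x = e] else [U if cond then [S [M x = e]]]]]

2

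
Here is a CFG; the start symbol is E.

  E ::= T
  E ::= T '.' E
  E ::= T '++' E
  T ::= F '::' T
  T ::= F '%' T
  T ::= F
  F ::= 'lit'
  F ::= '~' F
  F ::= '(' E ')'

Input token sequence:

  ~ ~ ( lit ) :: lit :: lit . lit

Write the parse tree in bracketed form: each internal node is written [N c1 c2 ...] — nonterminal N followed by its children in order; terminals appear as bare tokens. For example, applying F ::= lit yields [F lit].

[E [T [F ~ [F ~ [F ( [E [T [F lit]]] )]]] :: [T [F lit] :: [T [F lit]]]] . [E [T [F lit]]]]

E
T . E
F :: T . E
~ F :: T . E
~ ~ F :: T . E
~ ~ ( E ) :: T . E
~ ~ ( T ) :: T . E
~ ~ ( F ) :: T . E
~ ~ ( lit ) :: T . E
~ ~ ( lit ) :: F :: T . E
~ ~ ( lit ) :: lit :: T . E
~ ~ ( lit ) :: lit :: F . E
~ ~ ( lit ) :: lit :: lit . E
~ ~ ( lit ) :: lit :: lit . T
~ ~ ( lit ) :: lit :: lit . F
~ ~ ( lit ) :: lit :: lit . lit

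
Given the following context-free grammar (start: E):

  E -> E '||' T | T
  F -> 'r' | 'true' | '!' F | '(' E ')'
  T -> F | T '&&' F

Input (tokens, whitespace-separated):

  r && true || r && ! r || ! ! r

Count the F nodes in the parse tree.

[E [E [E [T [T [F r]] && [F true]]] || [T [T [F r]] && [F ! [F r]]]] || [T [F ! [F ! [F r]]]]]

8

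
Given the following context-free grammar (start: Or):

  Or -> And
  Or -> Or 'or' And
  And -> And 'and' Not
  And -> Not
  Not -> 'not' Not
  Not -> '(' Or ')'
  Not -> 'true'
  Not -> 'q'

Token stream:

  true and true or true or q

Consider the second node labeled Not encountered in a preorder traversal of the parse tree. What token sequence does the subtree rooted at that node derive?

true

[Or [Or [Or [And [And [Not true]] and [Not true]]] or [And [Not true]]] or [And [Not q]]]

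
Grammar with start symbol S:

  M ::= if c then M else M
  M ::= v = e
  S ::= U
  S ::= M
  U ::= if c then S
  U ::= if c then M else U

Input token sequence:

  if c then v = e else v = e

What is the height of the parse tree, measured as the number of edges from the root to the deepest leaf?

3

[S [M if c then [M v = e] else [M v = e]]]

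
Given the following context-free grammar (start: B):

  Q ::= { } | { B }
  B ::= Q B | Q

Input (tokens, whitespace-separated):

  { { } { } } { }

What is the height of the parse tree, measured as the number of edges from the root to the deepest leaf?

[B [Q { [B [Q { }] [B [Q { }]]] }] [B [Q { }]]]

5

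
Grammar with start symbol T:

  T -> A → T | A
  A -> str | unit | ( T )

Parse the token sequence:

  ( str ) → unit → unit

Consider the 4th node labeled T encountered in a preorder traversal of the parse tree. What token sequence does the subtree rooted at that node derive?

unit

[T [A ( [T [A str]] )] → [T [A unit] → [T [A unit]]]]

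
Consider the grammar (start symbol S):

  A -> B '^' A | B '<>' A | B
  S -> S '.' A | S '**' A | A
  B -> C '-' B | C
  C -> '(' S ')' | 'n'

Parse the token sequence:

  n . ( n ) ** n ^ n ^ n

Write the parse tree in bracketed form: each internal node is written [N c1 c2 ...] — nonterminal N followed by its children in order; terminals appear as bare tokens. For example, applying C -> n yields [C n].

[S [S [S [A [B [C n]]]] . [A [B [C ( [S [A [B [C n]]]] )]]]] ** [A [B [C n]] ^ [A [B [C n]] ^ [A [B [C n]]]]]]

S
S ** A
S . A ** A
A . A ** A
B . A ** A
C . A ** A
n . A ** A
n . B ** A
n . C ** A
n . ( S ) ** A
n . ( A ) ** A
n . ( B ) ** A
n . ( C ) ** A
n . ( n ) ** A
n . ( n ) ** B ^ A
n . ( n ) ** C ^ A
n . ( n ) ** n ^ A
n . ( n ) ** n ^ B ^ A
n . ( n ) ** n ^ C ^ A
n . ( n ) ** n ^ n ^ A
n . ( n ) ** n ^ n ^ B
n . ( n ) ** n ^ n ^ C
n . ( n ) ** n ^ n ^ n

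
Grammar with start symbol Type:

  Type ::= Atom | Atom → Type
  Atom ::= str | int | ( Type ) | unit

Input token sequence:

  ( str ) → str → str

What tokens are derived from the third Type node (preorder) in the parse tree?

[Type [Atom ( [Type [Atom str]] )] → [Type [Atom str] → [Type [Atom str]]]]

str → str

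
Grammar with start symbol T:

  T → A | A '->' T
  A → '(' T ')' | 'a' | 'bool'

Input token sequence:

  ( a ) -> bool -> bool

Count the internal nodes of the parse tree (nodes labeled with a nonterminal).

8

[T [A ( [T [A a]] )] -> [T [A bool] -> [T [A bool]]]]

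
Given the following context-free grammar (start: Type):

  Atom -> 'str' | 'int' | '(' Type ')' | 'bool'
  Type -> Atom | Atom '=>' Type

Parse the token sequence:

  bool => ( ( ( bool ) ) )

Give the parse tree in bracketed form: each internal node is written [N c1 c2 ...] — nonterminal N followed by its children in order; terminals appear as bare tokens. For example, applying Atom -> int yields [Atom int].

[Type [Atom bool] => [Type [Atom ( [Type [Atom ( [Type [Atom ( [Type [Atom bool]] )]] )]] )]]]

Type
Atom => Type
bool => Type
bool => Atom
bool => ( Type )
bool => ( Atom )
bool => ( ( Type ) )
bool => ( ( Atom ) )
bool => ( ( ( Type ) ) )
bool => ( ( ( Atom ) ) )
bool => ( ( ( bool ) ) )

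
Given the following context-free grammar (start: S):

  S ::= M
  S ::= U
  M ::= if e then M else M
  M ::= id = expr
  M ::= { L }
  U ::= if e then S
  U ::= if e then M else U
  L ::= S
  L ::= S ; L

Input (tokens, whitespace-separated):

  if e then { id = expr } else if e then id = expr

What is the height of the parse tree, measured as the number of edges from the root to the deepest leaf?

[S [U if e then [M { [L [S [M id = expr]]] }] else [U if e then [S [M id = expr]]]]]

6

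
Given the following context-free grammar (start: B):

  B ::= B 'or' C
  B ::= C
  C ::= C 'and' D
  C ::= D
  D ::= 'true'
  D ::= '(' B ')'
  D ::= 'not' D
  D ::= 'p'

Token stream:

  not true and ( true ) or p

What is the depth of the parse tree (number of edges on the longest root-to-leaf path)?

[B [B [C [C [D not [D true]]] and [D ( [B [C [D true]]] )]]] or [C [D p]]]

7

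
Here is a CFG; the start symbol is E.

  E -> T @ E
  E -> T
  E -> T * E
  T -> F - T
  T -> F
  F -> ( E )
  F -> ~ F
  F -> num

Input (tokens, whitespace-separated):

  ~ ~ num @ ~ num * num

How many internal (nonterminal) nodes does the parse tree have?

[E [T [F ~ [F ~ [F num]]]] @ [E [T [F ~ [F num]]] * [E [T [F num]]]]]

12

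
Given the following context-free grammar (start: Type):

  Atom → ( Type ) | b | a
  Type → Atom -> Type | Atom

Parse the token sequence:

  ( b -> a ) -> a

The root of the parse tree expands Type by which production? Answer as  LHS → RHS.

[Type [Atom ( [Type [Atom b] -> [Type [Atom a]]] )] -> [Type [Atom a]]]

Type → Atom -> Type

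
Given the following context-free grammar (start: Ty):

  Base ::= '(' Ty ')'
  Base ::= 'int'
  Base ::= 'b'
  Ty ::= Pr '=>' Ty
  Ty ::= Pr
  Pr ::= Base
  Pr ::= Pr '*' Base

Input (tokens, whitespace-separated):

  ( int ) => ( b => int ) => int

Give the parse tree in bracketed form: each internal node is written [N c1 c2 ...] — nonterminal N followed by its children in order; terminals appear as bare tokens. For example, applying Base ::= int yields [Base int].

[Ty [Pr [Base ( [Ty [Pr [Base int]]] )]] => [Ty [Pr [Base ( [Ty [Pr [Base b]] => [Ty [Pr [Base int]]]] )]] => [Ty [Pr [Base int]]]]]

Ty
Pr => Ty
Base => Ty
( Ty ) => Ty
( Pr ) => Ty
( Base ) => Ty
( int ) => Ty
( int ) => Pr => Ty
( int ) => Base => Ty
( int ) => ( Ty ) => Ty
( int ) => ( Pr => Ty ) => Ty
( int ) => ( Base => Ty ) => Ty
( int ) => ( b => Ty ) => Ty
( int ) => ( b => Pr ) => Ty
( int ) => ( b => Base ) => Ty
( int ) => ( b => int ) => Ty
( int ) => ( b => int ) => Pr
( int ) => ( b => int ) => Base
( int ) => ( b => int ) => int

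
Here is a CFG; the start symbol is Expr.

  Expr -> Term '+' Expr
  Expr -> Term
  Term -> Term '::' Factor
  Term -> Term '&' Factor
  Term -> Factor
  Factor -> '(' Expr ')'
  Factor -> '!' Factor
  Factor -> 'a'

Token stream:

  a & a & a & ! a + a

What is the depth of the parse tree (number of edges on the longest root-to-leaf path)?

[Expr [Term [Term [Term [Term [Factor a]] & [Factor a]] & [Factor a]] & [Factor ! [Factor a]]] + [Expr [Term [Factor a]]]]

6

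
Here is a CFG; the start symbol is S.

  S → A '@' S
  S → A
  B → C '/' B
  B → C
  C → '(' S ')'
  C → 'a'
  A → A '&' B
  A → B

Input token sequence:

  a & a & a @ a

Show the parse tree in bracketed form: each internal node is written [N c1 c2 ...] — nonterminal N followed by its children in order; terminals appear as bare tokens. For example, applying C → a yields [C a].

S
A @ S
A & B @ S
A & B & B @ S
B & B & B @ S
C & B & B @ S
a & B & B @ S
a & C & B @ S
a & a & B @ S
a & a & C @ S
a & a & a @ S
a & a & a @ A
a & a & a @ B
a & a & a @ C
a & a & a @ a

[S [A [A [A [B [C a]]] & [B [C a]]] & [B [C a]]] @ [S [A [B [C a]]]]]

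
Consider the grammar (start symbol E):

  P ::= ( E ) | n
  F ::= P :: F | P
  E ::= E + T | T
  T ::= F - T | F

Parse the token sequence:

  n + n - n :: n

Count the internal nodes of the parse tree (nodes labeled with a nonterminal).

[E [E [T [F [P n]]]] + [T [F [P n]] - [T [F [P n] :: [F [P n]]]]]]

13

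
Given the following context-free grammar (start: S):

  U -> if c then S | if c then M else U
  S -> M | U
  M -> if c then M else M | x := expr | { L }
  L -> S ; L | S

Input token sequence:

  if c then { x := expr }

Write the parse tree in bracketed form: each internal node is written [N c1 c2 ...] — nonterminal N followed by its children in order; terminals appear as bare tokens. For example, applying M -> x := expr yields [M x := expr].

[S [U if c then [S [M { [L [S [M x := expr]]] }]]]]

S
U
if c then S
if c then M
if c then { L }
if c then { S }
if c then { M }
if c then { x := expr }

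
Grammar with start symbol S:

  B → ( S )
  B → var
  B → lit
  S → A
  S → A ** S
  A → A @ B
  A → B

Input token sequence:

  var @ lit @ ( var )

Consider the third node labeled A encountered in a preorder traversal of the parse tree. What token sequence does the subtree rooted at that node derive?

var

[S [A [A [A [B var]] @ [B lit]] @ [B ( [S [A [B var]]] )]]]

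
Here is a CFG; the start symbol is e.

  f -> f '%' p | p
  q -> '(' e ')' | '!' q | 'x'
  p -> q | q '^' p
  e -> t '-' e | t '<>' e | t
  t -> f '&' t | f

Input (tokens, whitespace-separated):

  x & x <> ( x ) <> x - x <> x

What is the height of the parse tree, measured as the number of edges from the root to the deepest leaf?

11

[e [t [f [p [q x]]] & [t [f [p [q x]]]]] <> [e [t [f [p [q ( [e [t [f [p [q x]]]]] )]]]] <> [e [t [f [p [q x]]]] - [e [t [f [p [q x]]]] <> [e [t [f [p [q x]]]]]]]]]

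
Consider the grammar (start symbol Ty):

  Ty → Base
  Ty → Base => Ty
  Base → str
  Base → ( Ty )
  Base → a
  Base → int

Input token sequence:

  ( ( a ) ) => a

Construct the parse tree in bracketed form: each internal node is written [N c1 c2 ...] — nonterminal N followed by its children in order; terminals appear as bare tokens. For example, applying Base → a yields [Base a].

Ty
Base => Ty
( Ty ) => Ty
( Base ) => Ty
( ( Ty ) ) => Ty
( ( Base ) ) => Ty
( ( a ) ) => Ty
( ( a ) ) => Base
( ( a ) ) => a

[Ty [Base ( [Ty [Base ( [Ty [Base a]] )]] )] => [Ty [Base a]]]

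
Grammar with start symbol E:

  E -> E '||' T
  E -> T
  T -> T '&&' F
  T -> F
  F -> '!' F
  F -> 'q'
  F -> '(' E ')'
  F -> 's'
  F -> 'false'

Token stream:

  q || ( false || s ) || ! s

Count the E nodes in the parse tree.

5

[E [E [E [T [F q]]] || [T [F ( [E [E [T [F false]]] || [T [F s]]] )]]] || [T [F ! [F s]]]]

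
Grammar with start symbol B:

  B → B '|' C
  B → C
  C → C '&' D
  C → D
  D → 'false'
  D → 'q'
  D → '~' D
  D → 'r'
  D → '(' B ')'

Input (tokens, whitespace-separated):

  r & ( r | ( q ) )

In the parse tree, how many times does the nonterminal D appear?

5

[B [C [C [D r]] & [D ( [B [B [C [D r]]] | [C [D ( [B [C [D q]]] )]]] )]]]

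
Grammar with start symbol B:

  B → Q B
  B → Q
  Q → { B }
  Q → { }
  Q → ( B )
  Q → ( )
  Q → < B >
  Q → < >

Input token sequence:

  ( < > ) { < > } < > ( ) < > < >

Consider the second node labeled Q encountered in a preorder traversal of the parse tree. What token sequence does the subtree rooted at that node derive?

< >

[B [Q ( [B [Q < >]] )] [B [Q { [B [Q < >]] }] [B [Q < >] [B [Q ( )] [B [Q < >] [B [Q < >]]]]]]]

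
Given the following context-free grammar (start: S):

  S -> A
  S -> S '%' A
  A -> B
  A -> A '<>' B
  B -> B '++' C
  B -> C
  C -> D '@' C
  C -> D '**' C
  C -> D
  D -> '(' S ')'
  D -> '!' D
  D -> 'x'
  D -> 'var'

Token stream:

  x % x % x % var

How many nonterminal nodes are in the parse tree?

[S [S [S [S [A [B [C [D x]]]]] % [A [B [C [D x]]]]] % [A [B [C [D x]]]]] % [A [B [C [D var]]]]]

20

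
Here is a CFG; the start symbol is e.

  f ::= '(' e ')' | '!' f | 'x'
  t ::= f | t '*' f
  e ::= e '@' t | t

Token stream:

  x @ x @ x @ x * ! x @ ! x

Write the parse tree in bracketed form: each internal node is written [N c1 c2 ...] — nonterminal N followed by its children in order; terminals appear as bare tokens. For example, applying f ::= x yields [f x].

e
e @ t
e @ t @ t
e @ t @ t @ t
e @ t @ t @ t @ t
t @ t @ t @ t @ t
f @ t @ t @ t @ t
x @ t @ t @ t @ t
x @ f @ t @ t @ t
x @ x @ t @ t @ t
x @ x @ f @ t @ t
x @ x @ x @ t @ t
x @ x @ x @ t * f @ t
x @ x @ x @ f * f @ t
x @ x @ x @ x * f @ t
x @ x @ x @ x * ! f @ t
x @ x @ x @ x * ! x @ t
x @ x @ x @ x * ! x @ f
x @ x @ x @ x * ! x @ ! f
x @ x @ x @ x * ! x @ ! x

[e [e [e [e [e [t [f x]]] @ [t [f x]]] @ [t [f x]]] @ [t [t [f x]] * [f ! [f x]]]] @ [t [f ! [f x]]]]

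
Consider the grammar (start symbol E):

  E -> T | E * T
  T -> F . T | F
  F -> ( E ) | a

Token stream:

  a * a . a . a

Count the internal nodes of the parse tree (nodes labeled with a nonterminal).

[E [E [T [F a]]] * [T [F a] . [T [F a] . [T [F a]]]]]

10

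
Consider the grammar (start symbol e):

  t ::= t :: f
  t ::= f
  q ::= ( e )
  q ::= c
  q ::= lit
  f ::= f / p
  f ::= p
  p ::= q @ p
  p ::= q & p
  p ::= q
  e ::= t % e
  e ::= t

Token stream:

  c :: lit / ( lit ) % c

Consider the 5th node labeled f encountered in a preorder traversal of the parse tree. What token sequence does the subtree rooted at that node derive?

[e [t [t [f [p [q c]]]] :: [f [f [p [q lit]]] / [p [q ( [e [t [f [p [q lit]]]]] )]]]] % [e [t [f [p [q c]]]]]]

c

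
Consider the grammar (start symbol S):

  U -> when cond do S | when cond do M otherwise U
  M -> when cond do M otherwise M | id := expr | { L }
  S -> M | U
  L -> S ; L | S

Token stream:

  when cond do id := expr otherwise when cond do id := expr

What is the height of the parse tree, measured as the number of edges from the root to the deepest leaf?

[S [U when cond do [M id := expr] otherwise [U when cond do [S [M id := expr]]]]]

5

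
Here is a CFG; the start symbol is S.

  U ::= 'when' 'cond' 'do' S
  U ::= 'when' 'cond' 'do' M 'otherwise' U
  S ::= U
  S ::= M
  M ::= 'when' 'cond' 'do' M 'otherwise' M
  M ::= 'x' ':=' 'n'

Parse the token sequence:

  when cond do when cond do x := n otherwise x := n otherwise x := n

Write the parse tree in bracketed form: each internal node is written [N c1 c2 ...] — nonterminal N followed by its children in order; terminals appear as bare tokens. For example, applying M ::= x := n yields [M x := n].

[S [M when cond do [M when cond do [M x := n] otherwise [M x := n]] otherwise [M x := n]]]

S
M
when cond do M otherwise M
when cond do when cond do M otherwise M otherwise M
when cond do when cond do x := n otherwise M otherwise M
when cond do when cond do x := n otherwise x := n otherwise M
when cond do when cond do x := n otherwise x := n otherwise x := n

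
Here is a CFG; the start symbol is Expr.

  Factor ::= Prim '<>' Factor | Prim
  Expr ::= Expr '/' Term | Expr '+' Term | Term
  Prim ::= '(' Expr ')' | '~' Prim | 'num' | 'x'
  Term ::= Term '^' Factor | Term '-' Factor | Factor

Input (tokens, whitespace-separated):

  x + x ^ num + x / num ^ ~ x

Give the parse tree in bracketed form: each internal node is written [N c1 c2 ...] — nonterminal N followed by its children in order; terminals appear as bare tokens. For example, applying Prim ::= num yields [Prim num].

Expr
Expr / Term
Expr + Term / Term
Expr + Term + Term / Term
Term + Term + Term / Term
Factor + Term + Term / Term
Prim + Term + Term / Term
x + Term + Term / Term
x + Term ^ Factor + Term / Term
x + Factor ^ Factor + Term / Term
x + Prim ^ Factor + Term / Term
x + x ^ Factor + Term / Term
x + x ^ Prim + Term / Term
x + x ^ num + Term / Term
x + x ^ num + Factor / Term
x + x ^ num + Prim / Term
x + x ^ num + x / Term
x + x ^ num + x / Term ^ Factor
x + x ^ num + x / Factor ^ Factor
x + x ^ num + x / Prim ^ Factor
x + x ^ num + x / num ^ Factor
x + x ^ num + x / num ^ Prim
x + x ^ num + x / num ^ ~ Prim
x + x ^ num + x / num ^ ~ x

[Expr [Expr [Expr [Expr [Term [Factor [Prim x]]]] + [Term [Term [Factor [Prim x]]] ^ [Factor [Prim num]]]] + [Term [Factor [Prim x]]]] / [Term [Term [Factor [Prim num]]] ^ [Factor [Prim ~ [Prim x]]]]]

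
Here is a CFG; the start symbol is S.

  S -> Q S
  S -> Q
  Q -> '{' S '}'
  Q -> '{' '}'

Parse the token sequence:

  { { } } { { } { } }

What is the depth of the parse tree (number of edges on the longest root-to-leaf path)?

6

[S [Q { [S [Q { }]] }] [S [Q { [S [Q { }] [S [Q { }]]] }]]]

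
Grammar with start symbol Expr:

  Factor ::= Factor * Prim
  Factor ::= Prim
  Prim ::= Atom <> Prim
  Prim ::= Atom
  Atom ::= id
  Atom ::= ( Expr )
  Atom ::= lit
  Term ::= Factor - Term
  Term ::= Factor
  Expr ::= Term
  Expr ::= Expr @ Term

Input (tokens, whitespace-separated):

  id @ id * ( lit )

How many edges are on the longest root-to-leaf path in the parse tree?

10

[Expr [Expr [Term [Factor [Prim [Atom id]]]]] @ [Term [Factor [Factor [Prim [Atom id]]] * [Prim [Atom ( [Expr [Term [Factor [Prim [Atom lit]]]]] )]]]]]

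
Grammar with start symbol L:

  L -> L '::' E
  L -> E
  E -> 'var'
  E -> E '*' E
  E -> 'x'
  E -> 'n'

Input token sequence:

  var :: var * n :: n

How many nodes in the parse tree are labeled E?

[L [L [L [E var]] :: [E [E var] * [E n]]] :: [E n]]

5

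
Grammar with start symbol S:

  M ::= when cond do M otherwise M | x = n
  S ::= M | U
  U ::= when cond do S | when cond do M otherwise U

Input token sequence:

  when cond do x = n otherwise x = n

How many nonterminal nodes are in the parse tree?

4

[S [M when cond do [M x = n] otherwise [M x = n]]]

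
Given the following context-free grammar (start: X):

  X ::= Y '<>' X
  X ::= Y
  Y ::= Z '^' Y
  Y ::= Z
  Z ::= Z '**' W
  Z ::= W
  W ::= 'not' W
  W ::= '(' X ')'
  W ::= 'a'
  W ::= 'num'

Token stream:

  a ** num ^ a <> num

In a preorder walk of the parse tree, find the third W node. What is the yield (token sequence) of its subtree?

[X [Y [Z [Z [W a]] ** [W num]] ^ [Y [Z [W a]]]] <> [X [Y [Z [W num]]]]]

a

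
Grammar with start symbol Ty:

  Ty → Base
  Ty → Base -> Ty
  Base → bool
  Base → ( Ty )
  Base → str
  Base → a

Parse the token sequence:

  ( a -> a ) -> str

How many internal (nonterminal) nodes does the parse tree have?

[Ty [Base ( [Ty [Base a] -> [Ty [Base a]]] )] -> [Ty [Base str]]]

8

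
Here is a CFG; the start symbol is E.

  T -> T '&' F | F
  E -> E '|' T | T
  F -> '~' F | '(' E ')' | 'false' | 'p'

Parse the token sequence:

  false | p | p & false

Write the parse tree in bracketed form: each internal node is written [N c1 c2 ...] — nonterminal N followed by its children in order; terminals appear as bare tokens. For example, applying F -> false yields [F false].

[E [E [E [T [F false]]] | [T [F p]]] | [T [T [F p]] & [F false]]]

E
E | T
E | T | T
T | T | T
F | T | T
false | T | T
false | F | T
false | p | T
false | p | T & F
false | p | F & F
false | p | p & F
false | p | p & false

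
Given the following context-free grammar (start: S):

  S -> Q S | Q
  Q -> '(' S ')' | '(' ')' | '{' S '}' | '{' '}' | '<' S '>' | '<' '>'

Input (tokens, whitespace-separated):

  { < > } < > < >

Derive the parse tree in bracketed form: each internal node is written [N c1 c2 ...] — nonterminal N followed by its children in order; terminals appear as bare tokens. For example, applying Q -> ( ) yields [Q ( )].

[S [Q { [S [Q < >]] }] [S [Q < >] [S [Q < >]]]]

S
Q S
{ S } S
{ Q } S
{ < > } S
{ < > } Q S
{ < > } < > S
{ < > } < > Q
{ < > } < > < >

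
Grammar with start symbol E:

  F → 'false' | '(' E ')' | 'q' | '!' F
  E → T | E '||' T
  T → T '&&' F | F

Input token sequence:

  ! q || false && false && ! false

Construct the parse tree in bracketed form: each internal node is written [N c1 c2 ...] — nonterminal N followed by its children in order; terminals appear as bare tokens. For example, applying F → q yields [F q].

[E [E [T [F ! [F q]]]] || [T [T [T [F false]] && [F false]] && [F ! [F false]]]]

E
E || T
T || T
F || T
! F || T
! q || T
! q || T && F
! q || T && F && F
! q || F && F && F
! q || false && F && F
! q || false && false && F
! q || false && false && ! F
! q || false && false && ! false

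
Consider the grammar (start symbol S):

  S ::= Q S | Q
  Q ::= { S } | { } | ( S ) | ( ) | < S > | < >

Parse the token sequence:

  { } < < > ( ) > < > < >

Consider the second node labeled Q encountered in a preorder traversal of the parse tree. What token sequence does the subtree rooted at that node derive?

< < > ( ) >

[S [Q { }] [S [Q < [S [Q < >] [S [Q ( )]]] >] [S [Q < >] [S [Q < >]]]]]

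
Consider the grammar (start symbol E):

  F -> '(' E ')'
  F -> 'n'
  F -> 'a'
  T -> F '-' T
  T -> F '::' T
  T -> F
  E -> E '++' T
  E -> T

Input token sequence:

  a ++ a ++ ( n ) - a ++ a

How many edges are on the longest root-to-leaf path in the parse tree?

[E [E [E [E [T [F a]]] ++ [T [F a]]] ++ [T [F ( [E [T [F n]]] )] - [T [F a]]]] ++ [T [F a]]]

7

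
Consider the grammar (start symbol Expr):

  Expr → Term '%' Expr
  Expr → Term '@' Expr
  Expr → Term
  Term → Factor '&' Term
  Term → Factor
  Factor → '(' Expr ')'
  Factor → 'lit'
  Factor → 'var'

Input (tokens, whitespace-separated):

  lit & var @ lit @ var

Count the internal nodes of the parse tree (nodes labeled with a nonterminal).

[Expr [Term [Factor lit] & [Term [Factor var]]] @ [Expr [Term [Factor lit]] @ [Expr [Term [Factor var]]]]]

11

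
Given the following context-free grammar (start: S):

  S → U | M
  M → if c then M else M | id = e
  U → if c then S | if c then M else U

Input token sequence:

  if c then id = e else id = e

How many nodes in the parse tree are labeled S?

[S [M if c then [M id = e] else [M id = e]]]

1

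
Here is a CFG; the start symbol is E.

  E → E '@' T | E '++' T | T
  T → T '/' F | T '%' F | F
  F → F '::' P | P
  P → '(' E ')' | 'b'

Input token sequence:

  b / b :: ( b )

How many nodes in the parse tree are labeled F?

4

[E [T [T [F [P b]]] / [F [F [P b]] :: [P ( [E [T [F [P b]]]] )]]]]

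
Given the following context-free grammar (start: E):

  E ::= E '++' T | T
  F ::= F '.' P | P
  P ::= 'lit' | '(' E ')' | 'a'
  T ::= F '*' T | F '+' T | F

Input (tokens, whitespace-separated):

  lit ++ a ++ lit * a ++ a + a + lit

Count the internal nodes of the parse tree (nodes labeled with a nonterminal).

[E [E [E [E [T [F [P lit]]]] ++ [T [F [P a]]]] ++ [T [F [P lit]] * [T [F [P a]]]]] ++ [T [F [P a]] + [T [F [P a]] + [T [F [P lit]]]]]]

25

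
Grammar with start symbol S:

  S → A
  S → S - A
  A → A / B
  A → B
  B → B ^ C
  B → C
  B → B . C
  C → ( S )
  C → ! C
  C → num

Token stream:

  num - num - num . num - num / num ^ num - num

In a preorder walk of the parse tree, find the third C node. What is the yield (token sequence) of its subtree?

num

[S [S [S [S [S [A [B [C num]]]] - [A [B [C num]]]] - [A [B [B [C num]] . [C num]]]] - [A [A [B [C num]]] / [B [B [C num]] ^ [C num]]]] - [A [B [C num]]]]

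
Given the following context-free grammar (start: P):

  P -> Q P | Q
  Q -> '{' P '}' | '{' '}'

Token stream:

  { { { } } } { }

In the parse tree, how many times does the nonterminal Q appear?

4

[P [Q { [P [Q { [P [Q { }]] }]] }] [P [Q { }]]]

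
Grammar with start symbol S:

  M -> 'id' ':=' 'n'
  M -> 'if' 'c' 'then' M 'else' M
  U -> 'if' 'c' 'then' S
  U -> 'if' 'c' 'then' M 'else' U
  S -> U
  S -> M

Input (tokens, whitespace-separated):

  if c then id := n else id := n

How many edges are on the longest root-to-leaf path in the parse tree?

3

[S [M if c then [M id := n] else [M id := n]]]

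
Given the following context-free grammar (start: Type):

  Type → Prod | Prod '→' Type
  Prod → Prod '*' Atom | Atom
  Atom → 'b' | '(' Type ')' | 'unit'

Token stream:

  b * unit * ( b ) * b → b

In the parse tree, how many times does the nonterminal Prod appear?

[Type [Prod [Prod [Prod [Prod [Atom b]] * [Atom unit]] * [Atom ( [Type [Prod [Atom b]]] )]] * [Atom b]] → [Type [Prod [Atom b]]]]

6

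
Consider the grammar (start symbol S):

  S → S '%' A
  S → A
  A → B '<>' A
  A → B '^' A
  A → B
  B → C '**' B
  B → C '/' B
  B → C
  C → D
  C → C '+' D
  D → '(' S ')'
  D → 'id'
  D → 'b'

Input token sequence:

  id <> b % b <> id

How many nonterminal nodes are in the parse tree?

18

[S [S [A [B [C [D id]]] <> [A [B [C [D b]]]]]] % [A [B [C [D b]]] <> [A [B [C [D id]]]]]]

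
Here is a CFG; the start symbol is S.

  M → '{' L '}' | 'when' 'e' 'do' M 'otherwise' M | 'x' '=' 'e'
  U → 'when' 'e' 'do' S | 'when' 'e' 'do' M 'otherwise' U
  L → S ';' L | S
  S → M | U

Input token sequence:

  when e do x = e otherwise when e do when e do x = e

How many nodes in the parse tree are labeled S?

3

[S [U when e do [M x = e] otherwise [U when e do [S [U when e do [S [M x = e]]]]]]]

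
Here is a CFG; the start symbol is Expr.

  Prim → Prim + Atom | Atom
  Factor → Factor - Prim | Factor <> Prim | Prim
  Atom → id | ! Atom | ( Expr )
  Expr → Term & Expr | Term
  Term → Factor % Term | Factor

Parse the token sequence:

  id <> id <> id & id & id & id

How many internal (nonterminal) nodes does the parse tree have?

26

[Expr [Term [Factor [Factor [Factor [Prim [Atom id]]] <> [Prim [Atom id]]] <> [Prim [Atom id]]]] & [Expr [Term [Factor [Prim [Atom id]]]] & [Expr [Term [Factor [Prim [Atom id]]]] & [Expr [Term [Factor [Prim [Atom id]]]]]]]]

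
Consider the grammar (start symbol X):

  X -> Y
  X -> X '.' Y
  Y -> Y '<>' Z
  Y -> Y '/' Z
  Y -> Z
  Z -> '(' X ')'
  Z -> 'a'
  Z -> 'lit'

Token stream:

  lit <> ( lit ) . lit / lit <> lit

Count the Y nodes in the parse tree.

6

[X [X [Y [Y [Z lit]] <> [Z ( [X [Y [Z lit]]] )]]] . [Y [Y [Y [Z lit]] / [Z lit]] <> [Z lit]]]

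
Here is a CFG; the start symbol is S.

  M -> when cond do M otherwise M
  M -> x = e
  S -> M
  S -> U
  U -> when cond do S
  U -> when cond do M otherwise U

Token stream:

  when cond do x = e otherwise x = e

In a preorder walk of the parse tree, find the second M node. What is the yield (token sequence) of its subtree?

x = e

[S [M when cond do [M x = e] otherwise [M x = e]]]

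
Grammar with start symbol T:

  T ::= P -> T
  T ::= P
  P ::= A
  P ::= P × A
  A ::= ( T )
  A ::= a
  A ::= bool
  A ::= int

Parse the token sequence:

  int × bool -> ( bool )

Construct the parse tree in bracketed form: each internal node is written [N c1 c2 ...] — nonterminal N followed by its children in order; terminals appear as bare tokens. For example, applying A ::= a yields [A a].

[T [P [P [A int]] × [A bool]] -> [T [P [A ( [T [P [A bool]]] )]]]]

T
P -> T
P × A -> T
A × A -> T
int × A -> T
int × bool -> T
int × bool -> P
int × bool -> A
int × bool -> ( T )
int × bool -> ( P )
int × bool -> ( A )
int × bool -> ( bool )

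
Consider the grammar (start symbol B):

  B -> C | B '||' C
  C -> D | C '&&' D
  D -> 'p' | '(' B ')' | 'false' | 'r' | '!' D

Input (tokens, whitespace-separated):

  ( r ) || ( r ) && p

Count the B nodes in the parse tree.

4

[B [B [C [D ( [B [C [D r]]] )]]] || [C [C [D ( [B [C [D r]]] )]] && [D p]]]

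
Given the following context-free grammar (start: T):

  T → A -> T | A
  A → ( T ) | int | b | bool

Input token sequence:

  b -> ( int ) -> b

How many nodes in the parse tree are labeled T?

[T [A b] -> [T [A ( [T [A int]] )] -> [T [A b]]]]

4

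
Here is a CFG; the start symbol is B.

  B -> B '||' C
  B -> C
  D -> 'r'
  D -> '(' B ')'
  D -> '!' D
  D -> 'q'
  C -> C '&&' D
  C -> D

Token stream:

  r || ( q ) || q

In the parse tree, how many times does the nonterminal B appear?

4

[B [B [B [C [D r]]] || [C [D ( [B [C [D q]]] )]]] || [C [D q]]]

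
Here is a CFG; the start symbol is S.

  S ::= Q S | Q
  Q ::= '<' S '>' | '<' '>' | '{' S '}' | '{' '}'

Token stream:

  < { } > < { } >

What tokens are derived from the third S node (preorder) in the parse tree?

[S [Q < [S [Q { }]] >] [S [Q < [S [Q { }]] >]]]

< { } >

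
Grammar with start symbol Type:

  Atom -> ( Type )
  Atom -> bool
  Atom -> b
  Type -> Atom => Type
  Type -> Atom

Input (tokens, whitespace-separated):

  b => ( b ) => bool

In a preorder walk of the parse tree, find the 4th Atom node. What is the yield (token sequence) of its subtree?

[Type [Atom b] => [Type [Atom ( [Type [Atom b]] )] => [Type [Atom bool]]]]

bool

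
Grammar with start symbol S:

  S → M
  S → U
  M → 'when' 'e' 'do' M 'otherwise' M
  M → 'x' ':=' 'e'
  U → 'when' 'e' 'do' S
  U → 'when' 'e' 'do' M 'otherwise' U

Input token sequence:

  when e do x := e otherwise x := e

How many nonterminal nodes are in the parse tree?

4

[S [M when e do [M x := e] otherwise [M x := e]]]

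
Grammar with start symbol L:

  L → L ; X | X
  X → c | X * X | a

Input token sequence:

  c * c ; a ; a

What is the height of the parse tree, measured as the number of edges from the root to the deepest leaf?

5

[L [L [L [X [X c] * [X c]]] ; [X a]] ; [X a]]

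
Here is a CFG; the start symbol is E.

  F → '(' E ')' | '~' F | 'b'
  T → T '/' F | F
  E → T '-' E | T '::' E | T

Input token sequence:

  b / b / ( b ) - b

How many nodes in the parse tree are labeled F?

[E [T [T [T [F b]] / [F b]] / [F ( [E [T [F b]]] )]] - [E [T [F b]]]]

5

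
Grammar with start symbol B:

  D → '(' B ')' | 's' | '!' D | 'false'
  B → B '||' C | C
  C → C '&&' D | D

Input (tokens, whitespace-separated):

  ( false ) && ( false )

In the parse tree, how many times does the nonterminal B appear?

3

[B [C [C [D ( [B [C [D false]]] )]] && [D ( [B [C [D false]]] )]]]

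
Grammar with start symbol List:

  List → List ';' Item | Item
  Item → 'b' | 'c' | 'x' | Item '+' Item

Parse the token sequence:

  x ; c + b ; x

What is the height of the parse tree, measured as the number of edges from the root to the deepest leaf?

[List [List [List [Item x]] ; [Item [Item c] + [Item b]]] ; [Item x]]

4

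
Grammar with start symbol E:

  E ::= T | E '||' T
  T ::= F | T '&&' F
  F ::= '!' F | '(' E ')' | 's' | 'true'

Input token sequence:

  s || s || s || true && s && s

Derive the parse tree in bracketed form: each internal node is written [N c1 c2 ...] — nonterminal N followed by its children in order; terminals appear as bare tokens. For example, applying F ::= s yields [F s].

[E [E [E [E [T [F s]]] || [T [F s]]] || [T [F s]]] || [T [T [T [F true]] && [F s]] && [F s]]]

E
E || T
E || T || T
E || T || T || T
T || T || T || T
F || T || T || T
s || T || T || T
s || F || T || T
s || s || T || T
s || s || F || T
s || s || s || T
s || s || s || T && F
s || s || s || T && F && F
s || s || s || F && F && F
s || s || s || true && F && F
s || s || s || true && s && F
s || s || s || true && s && s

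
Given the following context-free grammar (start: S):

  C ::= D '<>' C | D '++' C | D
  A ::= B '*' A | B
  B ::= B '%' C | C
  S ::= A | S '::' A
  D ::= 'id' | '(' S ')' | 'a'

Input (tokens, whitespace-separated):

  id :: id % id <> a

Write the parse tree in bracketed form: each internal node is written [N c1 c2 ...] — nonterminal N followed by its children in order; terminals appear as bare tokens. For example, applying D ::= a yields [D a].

[S [S [A [B [C [D id]]]]] :: [A [B [B [C [D id]]] % [C [D id] <> [C [D a]]]]]]

S
S :: A
A :: A
B :: A
C :: A
D :: A
id :: A
id :: B
id :: B % C
id :: C % C
id :: D % C
id :: id % C
id :: id % D <> C
id :: id % id <> C
id :: id % id <> D
id :: id % id <> a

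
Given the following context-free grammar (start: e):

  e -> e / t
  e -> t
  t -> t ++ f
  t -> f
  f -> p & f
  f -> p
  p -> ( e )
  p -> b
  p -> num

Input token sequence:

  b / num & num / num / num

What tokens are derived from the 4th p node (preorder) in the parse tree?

[e [e [e [e [t [f [p b]]]] / [t [f [p num] & [f [p num]]]]] / [t [f [p num]]]] / [t [f [p num]]]]

num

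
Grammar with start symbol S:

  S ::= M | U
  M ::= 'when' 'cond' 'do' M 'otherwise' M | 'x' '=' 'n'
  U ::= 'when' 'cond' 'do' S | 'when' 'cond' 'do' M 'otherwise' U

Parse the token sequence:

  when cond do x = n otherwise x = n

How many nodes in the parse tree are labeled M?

[S [M when cond do [M x = n] otherwise [M x = n]]]

3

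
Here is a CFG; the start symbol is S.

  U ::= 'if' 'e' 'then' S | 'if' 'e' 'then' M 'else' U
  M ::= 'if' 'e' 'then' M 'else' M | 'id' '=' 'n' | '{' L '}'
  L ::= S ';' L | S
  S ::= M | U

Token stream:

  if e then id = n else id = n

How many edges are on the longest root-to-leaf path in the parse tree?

3

[S [M if e then [M id = n] else [M id = n]]]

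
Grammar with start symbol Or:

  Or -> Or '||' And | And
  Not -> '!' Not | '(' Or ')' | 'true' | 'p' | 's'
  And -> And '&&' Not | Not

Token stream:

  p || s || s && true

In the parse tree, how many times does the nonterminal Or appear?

[Or [Or [Or [And [Not p]]] || [And [Not s]]] || [And [And [Not s]] && [Not true]]]

3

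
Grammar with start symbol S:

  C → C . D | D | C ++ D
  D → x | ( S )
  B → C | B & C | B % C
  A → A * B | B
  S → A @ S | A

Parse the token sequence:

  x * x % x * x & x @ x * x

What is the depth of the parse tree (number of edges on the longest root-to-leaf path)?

7

[S [A [A [A [B [C [D x]]]] * [B [B [C [D x]]] % [C [D x]]]] * [B [B [C [D x]]] & [C [D x]]]] @ [S [A [A [B [C [D x]]]] * [B [C [D x]]]]]]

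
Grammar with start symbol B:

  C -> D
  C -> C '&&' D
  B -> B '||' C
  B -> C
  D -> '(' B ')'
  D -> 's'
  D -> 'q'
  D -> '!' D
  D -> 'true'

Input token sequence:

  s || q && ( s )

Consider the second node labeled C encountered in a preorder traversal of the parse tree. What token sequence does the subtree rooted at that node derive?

q && ( s )

[B [B [C [D s]]] || [C [C [D q]] && [D ( [B [C [D s]]] )]]]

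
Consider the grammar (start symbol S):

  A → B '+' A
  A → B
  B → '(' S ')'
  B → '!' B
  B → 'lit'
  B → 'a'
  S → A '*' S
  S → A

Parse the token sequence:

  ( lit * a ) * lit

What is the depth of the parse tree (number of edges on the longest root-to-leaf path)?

7

[S [A [B ( [S [A [B lit]] * [S [A [B a]]]] )]] * [S [A [B lit]]]]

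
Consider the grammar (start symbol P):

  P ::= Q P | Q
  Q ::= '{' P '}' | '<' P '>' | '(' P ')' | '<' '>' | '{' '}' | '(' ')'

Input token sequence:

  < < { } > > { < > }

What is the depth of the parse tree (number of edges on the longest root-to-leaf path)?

[P [Q < [P [Q < [P [Q { }]] >]] >] [P [Q { [P [Q < >]] }]]]

6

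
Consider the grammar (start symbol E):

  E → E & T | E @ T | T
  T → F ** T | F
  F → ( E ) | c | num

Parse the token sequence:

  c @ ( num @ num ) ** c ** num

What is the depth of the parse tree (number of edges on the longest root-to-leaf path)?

[E [E [T [F c]]] @ [T [F ( [E [E [T [F num]]] @ [T [F num]]] )] ** [T [F c] ** [T [F num]]]]]

7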